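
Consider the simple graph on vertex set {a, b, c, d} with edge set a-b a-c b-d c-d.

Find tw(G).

2

A width-2 tree decomposition is:
Bags: B1 = {a, b, d}  B2 = {a, c, d}
Tree: B1–B2
The largest bag has 3 vertices, giving width 2; this decomposition certifies tw(G) ≤ 2. Since a–b–d–c–a is a cycle in G, G is not acyclic. Forests are exactly the graphs of treewidth ≤ 1, so tw(G) ≥ 2. Therefore the treewidth is 2.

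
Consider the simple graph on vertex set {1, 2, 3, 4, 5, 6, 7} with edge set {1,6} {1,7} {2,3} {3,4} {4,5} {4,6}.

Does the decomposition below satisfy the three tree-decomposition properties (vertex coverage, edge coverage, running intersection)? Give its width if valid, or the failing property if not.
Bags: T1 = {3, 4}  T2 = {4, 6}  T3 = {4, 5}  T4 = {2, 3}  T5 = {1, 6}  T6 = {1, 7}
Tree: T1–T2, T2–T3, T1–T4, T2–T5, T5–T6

Yes; width 1.

Vertex coverage: the bags together contain {1, 2, 3, 4, 5, 6, 7}, the full vertex set. Edge coverage: each edge of G has both endpoints in at least one bag. Running intersection: for every vertex, the bags containing it form a connected subtree. All three properties hold, so this is a valid tree decomposition of width max|bag| − 1 = 1, and hence tw(G) ≤ 1.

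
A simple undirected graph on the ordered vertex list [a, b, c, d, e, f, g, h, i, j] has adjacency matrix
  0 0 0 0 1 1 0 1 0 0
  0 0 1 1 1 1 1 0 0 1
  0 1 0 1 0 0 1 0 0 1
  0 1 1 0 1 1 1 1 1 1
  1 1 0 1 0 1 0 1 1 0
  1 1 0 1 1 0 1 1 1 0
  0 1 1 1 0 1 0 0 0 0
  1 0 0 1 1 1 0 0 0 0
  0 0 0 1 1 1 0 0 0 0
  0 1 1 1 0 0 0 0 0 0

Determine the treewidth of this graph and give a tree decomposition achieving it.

The largest bag has 4 vertices, giving width 3; this decomposition certifies tw(G) ≤ 3. For the lower bound, the 4 vertices {b, c, d, j} are pairwise adjacent, and any tree decomposition puts a clique entirely inside one bag — forcing width ≥ 3. Hence tw(G) = 3 exactly.

Treewidth 3.
One such decomposition:
Bags: B1 = {b, d, e, f}  B2 = {b, d, f, g}  B3 = {d, e, f, h}  B4 = {d, e, f, i}  B5 = {b, c, d, g}  B6 = {b, c, d, j}  B7 = {a, e, f, h}
Tree: B1–B2, B1–B3, B1–B4, B2–B5, B5–B6, B3–B7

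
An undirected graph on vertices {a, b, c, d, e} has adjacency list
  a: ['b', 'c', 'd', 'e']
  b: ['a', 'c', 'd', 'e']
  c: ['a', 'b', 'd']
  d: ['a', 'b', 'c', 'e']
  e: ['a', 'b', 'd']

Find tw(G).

A width-3 tree decomposition is:
Bags: B1 = {a, b, c, d}  B2 = {a, b, d, e}
Tree: B1–B2
Every bag has size at most 4, so the width is 4 − 1 = 3 and tw(G) ≤ 3. Conversely, {a, b, d, e} is a clique of size 4, and the vertices of any clique must share a bag in every tree decomposition; so some bag has ≥ 4 vertices and tw(G) ≥ 3. Hence tw(G) = 3 exactly.

3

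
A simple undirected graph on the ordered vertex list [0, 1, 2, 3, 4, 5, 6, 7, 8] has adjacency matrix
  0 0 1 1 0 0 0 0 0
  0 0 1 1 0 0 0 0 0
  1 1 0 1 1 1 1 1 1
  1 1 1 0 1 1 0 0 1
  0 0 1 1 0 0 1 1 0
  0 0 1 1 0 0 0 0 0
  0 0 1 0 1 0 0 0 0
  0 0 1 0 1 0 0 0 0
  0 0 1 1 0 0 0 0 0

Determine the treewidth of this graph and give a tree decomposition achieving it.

Treewidth 2.
One optimal decomposition is:
Bags: B1 = {2, 4, 6}  B2 = {2, 3, 4}  B3 = {2, 3, 5}  B4 = {2, 4, 7}  B5 = {1, 2, 3}  B6 = {0, 2, 3}  B7 = {2, 3, 8}
Tree: B1–B2, B2–B3, B1–B4, B2–B5, B5–B6, B6–B7

Each bag holds 3 vertices, so the decomposition has width 2, which upper-bounds the treewidth. Conversely, {0, 2, 3} is a clique of size 3, and the vertices of any clique must share a bag in every tree decomposition; so some bag has ≥ 3 vertices and tw(G) ≥ 2. Combining the bounds, tw(G) = 2.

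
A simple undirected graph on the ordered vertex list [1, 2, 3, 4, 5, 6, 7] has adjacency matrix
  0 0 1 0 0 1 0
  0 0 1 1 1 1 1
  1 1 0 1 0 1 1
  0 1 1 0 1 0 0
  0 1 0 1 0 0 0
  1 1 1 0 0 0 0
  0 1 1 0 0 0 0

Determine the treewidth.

A width-2 tree decomposition is:
Bags: B1 = {1, 3, 6}  B2 = {2, 3, 6}  B3 = {2, 3, 7}  B4 = {2, 3, 4}  B5 = {2, 4, 5}
Tree: B1–B2, B2–B3, B2–B4, B4–B5
The largest bag has 3 vertices, giving width 2; this decomposition certifies tw(G) ≤ 2. For the lower bound, the 3 vertices {1, 3, 6} are pairwise adjacent, and any tree decomposition puts a clique entirely inside one bag — forcing width ≥ 2. The upper and lower bounds meet at 2, so that is the treewidth.

2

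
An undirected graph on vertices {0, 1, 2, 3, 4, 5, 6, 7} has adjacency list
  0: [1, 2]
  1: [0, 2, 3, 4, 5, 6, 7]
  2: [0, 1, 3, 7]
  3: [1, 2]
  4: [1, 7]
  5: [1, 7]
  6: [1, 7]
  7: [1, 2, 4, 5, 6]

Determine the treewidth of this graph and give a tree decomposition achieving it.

Treewidth 2.
One such decomposition:
Bags: B1 = {1, 4, 7}  B2 = {1, 2, 7}  B3 = {1, 5, 7}  B4 = {1, 6, 7}  B5 = {1, 2, 3}  B6 = {0, 1, 2}
Tree: B1–B2, B2–B3, B1–B4, B2–B5, B2–B6

Each bag holds 3 vertices, so the decomposition has width 2, which upper-bounds the treewidth. For the lower bound, the 3 vertices {0, 1, 2} are pairwise adjacent, and any tree decomposition puts a clique entirely inside one bag — forcing width ≥ 2. Hence tw(G) = 2 exactly.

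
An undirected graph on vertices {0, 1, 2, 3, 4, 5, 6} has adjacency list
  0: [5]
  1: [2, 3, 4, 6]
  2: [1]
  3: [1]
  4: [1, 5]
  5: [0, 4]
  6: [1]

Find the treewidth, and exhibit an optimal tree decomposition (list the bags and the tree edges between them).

Treewidth 1.
One optimal decomposition is:
Bags: B1 = {1, 6}  B2 = {1, 2}  B3 = {1, 3}  B4 = {1, 4}  B5 = {4, 5}  B6 = {0, 5}
Tree: B1–B2, B2–B3, B3–B4, B4–B5, B5–B6

Every bag has size at most 2, so the width is 2 − 1 = 1 and tw(G) ≤ 1. G has an edge, so its treewidth is at least 1. Hence tw(G) = 1 exactly.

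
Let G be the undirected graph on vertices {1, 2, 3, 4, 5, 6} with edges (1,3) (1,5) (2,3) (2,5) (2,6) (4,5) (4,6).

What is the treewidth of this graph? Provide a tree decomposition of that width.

Each bag holds 3 vertices, so the decomposition has width 2, which upper-bounds the treewidth. For the lower bound, G contains the cycle 3–1–5–2–3, so G is not a forest; only forests have treewidth ≤ 1, hence tw(G) ≥ 2. Hence tw(G) = 2 exactly.

Treewidth 2.
Bags: B1 = {1, 2, 3}  B2 = {1, 2, 5}  B3 = {2, 5, 6}  B4 = {4, 5, 6}
Tree: B1–B2, B2–B3, B3–B4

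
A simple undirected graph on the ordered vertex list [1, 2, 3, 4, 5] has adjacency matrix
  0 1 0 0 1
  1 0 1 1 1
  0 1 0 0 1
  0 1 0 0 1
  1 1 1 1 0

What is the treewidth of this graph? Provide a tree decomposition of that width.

Treewidth 2.
One optimal decomposition is:
Bags: B1 = {1, 2, 5}  B2 = {2, 3, 5}  B3 = {2, 4, 5}
Tree: B1–B2, B2–B3

The largest bag has 3 vertices, giving width 2; this decomposition certifies tw(G) ≤ 2. On the other hand G contains the 3-clique {1, 2, 5}. A clique must lie in a single bag of any decomposition, so no decomposition can have width below 2. Therefore the treewidth is 2.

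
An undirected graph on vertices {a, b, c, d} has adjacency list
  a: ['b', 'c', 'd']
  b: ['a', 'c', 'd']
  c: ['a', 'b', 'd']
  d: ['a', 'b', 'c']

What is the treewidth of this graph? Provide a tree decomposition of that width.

Treewidth 3.
One optimal decomposition is:
Bags: B1 = {a, b, c, d}
Tree: (single bag)

A single bag containing all 4 vertices is trivially a valid decomposition of width 3. On the other hand G contains the 4-clique {a, b, c, d}. A clique must lie in a single bag of any decomposition, so no decomposition can have width below 3. Therefore the treewidth is 3.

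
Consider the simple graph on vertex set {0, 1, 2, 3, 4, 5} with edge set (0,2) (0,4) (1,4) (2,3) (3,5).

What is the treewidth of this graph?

A width-1 tree decomposition is:
Bags: B1 = {3, 5}  B2 = {2, 3}  B3 = {0, 2}  B4 = {0, 4}  B5 = {1, 4}
Tree: B1–B2, B2–B3, B3–B4, B4–B5
The largest bag has 2 vertices, giving width 1; this decomposition certifies tw(G) ≤ 1. Since G has at least one edge (e.g. 5–3), it is not an edgeless graph, so tw(G) ≥ 1. Hence tw(G) = 1 exactly.

1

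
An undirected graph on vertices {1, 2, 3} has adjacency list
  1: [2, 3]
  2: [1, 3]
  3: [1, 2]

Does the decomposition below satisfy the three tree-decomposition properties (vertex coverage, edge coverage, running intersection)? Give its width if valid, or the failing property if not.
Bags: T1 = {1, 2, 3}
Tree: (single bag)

Yes; width 2.

Vertex coverage: the bags together contain {1, 2, 3}, the full vertex set. Edge coverage: each edge of G has both endpoints in at least one bag. Running intersection: for every vertex, the bags containing it form a connected subtree. All three properties hold, so this is a valid tree decomposition of width max|bag| − 1 = 2, and hence tw(G) ≤ 2.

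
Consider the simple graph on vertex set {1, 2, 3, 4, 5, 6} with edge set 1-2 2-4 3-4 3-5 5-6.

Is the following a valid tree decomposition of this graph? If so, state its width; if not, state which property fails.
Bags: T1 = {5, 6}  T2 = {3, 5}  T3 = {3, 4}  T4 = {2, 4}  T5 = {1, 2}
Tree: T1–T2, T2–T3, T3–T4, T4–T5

Checking the three conditions: (i) the bags cover all of {1, 2, 3, 4, 5, 6}; (ii) for each edge, some bag contains both endpoints; (iii) the bags containing any fixed vertex form a subtree. All hold, so the decomposition is valid with width 2 − 1 = 1.

Yes; width 1.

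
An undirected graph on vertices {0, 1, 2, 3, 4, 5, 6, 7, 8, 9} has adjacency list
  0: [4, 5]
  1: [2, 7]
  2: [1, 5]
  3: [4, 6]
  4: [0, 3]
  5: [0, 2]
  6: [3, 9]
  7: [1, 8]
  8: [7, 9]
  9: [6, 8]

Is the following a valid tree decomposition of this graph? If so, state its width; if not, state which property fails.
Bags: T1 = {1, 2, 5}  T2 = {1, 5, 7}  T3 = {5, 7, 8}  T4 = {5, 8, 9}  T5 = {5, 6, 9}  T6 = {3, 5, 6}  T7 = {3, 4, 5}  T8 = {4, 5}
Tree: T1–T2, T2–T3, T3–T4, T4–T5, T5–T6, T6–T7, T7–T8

A tree decomposition must satisfy three properties: every vertex lies in some bag; for every edge, both endpoints lie together in some bag; and for every vertex, the bags containing it form a connected subtree. Here vertex 0 appears in no bag, so the decomposition is invalid.

No — vertex 0 appears in no bag.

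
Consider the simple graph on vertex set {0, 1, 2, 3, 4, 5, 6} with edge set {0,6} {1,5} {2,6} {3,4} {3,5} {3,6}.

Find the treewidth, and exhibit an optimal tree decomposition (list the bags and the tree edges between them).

Each bag holds 2 vertices, so the decomposition has width 1, which upper-bounds the treewidth. Any graph with an edge has treewidth ≥ 1, and G has the edge 0–6. Hence tw(G) = 1 exactly.

Treewidth 1.
One optimal decomposition is:
Bags: B1 = {0, 6}  B2 = {3, 6}  B3 = {3, 4}  B4 = {3, 5}  B5 = {2, 6}  B6 = {1, 5}
Tree: B1–B2, B2–B3, B2–B4, B2–B5, B4–B6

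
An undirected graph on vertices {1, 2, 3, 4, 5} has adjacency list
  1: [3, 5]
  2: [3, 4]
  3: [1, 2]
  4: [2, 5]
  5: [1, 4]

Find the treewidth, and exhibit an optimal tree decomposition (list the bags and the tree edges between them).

Treewidth 2.
One optimal decomposition is:
Bags: B1 = {1, 4, 5}  B2 = {1, 3, 4}  B3 = {2, 3, 4}
Tree: B1–B2, B2–B3

The largest bag has 3 vertices, giving width 2; this decomposition certifies tw(G) ≤ 2. For the lower bound, G contains the cycle 4–5–1–3–2–4, so G is not a forest; only forests have treewidth ≤ 1, hence tw(G) ≥ 2. Hence tw(G) = 2 exactly.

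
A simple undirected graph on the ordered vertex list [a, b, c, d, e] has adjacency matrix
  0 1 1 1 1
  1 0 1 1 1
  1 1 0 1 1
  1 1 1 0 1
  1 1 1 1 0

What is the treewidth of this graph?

A width-4 tree decomposition is:
Bags: B1 = {a, b, c, d, e}
Tree: (single bag)
A single bag containing all 5 vertices is trivially a valid decomposition of width 4. For the lower bound, the 5 vertices {a, b, c, d, e} are pairwise adjacent, and any tree decomposition puts a clique entirely inside one bag — forcing width ≥ 4. Hence tw(G) = 4 exactly.

4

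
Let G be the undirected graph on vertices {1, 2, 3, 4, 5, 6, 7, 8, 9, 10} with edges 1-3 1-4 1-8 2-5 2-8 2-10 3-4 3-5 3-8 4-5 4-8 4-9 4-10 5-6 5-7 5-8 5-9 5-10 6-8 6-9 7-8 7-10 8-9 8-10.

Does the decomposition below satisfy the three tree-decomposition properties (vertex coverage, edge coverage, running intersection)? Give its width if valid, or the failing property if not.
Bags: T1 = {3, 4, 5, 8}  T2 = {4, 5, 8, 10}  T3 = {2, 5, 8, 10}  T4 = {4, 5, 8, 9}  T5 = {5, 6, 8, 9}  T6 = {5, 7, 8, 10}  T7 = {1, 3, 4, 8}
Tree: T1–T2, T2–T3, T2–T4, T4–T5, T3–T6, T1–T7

Vertex coverage: the bags together contain {1, 2, 3, 4, 5, 6, 7, 8, 9, 10}, the full vertex set. Edge coverage: each edge of G has both endpoints in at least one bag. Running intersection: for every vertex, the bags containing it form a connected subtree. All three properties hold, so this is a valid tree decomposition of width max|bag| − 1 = 3, and hence tw(G) ≤ 3.

Yes; width 3.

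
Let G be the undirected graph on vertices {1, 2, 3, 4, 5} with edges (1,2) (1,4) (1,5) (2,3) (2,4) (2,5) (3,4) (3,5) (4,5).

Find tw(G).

A width-3 tree decomposition is:
Bags: B1 = {1, 2, 4, 5}  B2 = {2, 3, 4, 5}
Tree: B1–B2
The largest bag has 4 vertices, giving width 3; this decomposition certifies tw(G) ≤ 3. Conversely, {1, 2, 4, 5} is a clique of size 4, and the vertices of any clique must share a bag in every tree decomposition; so some bag has ≥ 4 vertices and tw(G) ≥ 3. Hence tw(G) = 3 exactly.

3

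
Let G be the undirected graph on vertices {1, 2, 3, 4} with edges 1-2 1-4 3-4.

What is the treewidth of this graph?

1

A width-1 tree decomposition is:
Bags: B1 = {3, 4}  B2 = {1, 4}  B3 = {1, 2}
Tree: B1–B2, B2–B3
Every bag has size at most 2, so the width is 2 − 1 = 1 and tw(G) ≤ 1. G has an edge, so its treewidth is at least 1. Therefore the treewidth is 1.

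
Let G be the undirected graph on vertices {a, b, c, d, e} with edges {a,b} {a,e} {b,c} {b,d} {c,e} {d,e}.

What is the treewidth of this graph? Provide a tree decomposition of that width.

Treewidth 2.
One such decomposition:
Bags: B1 = {b, d, e}  B2 = {b, c, e}  B3 = {a, b, e}
Tree: B1–B2, B2–B3

Each bag holds 3 vertices, so the decomposition has width 2, which upper-bounds the treewidth. The edges b–d–e–c–b form a cycle, so G is not a tree and its treewidth is at least 2. The upper and lower bounds meet at 2, so that is the treewidth.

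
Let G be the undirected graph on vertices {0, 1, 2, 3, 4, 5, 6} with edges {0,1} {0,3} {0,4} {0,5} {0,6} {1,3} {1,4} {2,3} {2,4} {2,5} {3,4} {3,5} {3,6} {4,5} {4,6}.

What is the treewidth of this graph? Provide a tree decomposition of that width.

The largest bag has 4 vertices, giving width 3; this decomposition certifies tw(G) ≤ 3. For the lower bound, the 4 vertices {0, 1, 3, 4} are pairwise adjacent, and any tree decomposition puts a clique entirely inside one bag — forcing width ≥ 3. Therefore the treewidth is 3.

Treewidth 3.
Bags: B1 = {0, 3, 4, 6}  B2 = {0, 3, 4, 5}  B3 = {0, 1, 3, 4}  B4 = {2, 3, 4, 5}
Tree: B1–B2, B1–B3, B2–B4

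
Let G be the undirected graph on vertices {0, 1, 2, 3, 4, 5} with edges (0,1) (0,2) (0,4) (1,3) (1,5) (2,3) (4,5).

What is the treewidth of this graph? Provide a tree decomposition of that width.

The largest bag has 3 vertices, giving width 2; this decomposition certifies tw(G) ≤ 2. Since 2–3–1–0–2 is a cycle in G, G is not acyclic. Forests are exactly the graphs of treewidth ≤ 1, so tw(G) ≥ 2. The upper and lower bounds meet at 2, so that is the treewidth.

Treewidth 2.
One such decomposition:
Bags: B1 = {0, 2, 3}  B2 = {0, 1, 3}  B3 = {0, 1, 4}  B4 = {1, 4, 5}
Tree: B1–B2, B2–B3, B3–B4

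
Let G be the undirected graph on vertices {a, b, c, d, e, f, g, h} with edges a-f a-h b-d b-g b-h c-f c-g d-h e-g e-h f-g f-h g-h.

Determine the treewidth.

2

A width-2 tree decomposition is:
Bags: B1 = {c, f, g}  B2 = {f, g, h}  B3 = {b, g, h}  B4 = {a, f, h}  B5 = {b, d, h}  B6 = {e, g, h}
Tree: B1–B2, B2–B3, B2–B4, B3–B5, B2–B6
Each bag holds 3 vertices, so the decomposition has width 2, which upper-bounds the treewidth. Conversely, {b, d, h} is a clique of size 3, and the vertices of any clique must share a bag in every tree decomposition; so some bag has ≥ 3 vertices and tw(G) ≥ 2. The upper and lower bounds meet at 2, so that is the treewidth.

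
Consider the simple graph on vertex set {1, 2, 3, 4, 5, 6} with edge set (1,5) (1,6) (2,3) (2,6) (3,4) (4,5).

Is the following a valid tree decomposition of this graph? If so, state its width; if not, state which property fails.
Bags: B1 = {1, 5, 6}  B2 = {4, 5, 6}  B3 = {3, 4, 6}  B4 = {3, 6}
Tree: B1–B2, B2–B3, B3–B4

A tree decomposition must satisfy three properties: every vertex lies in some bag; for every edge, both endpoints lie together in some bag; and for every vertex, the bags containing it form a connected subtree. Here vertex 2 appears in no bag, so the decomposition is invalid.

No — vertex 2 appears in no bag.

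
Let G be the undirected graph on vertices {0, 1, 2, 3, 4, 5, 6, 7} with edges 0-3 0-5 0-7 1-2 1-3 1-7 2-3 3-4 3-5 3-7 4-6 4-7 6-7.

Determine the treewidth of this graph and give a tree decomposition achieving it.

Each bag holds 3 vertices, so the decomposition has width 2, which upper-bounds the treewidth. For the lower bound, the 3 vertices {1, 2, 3} are pairwise adjacent, and any tree decomposition puts a clique entirely inside one bag — forcing width ≥ 2. The upper and lower bounds meet at 2, so that is the treewidth.

Treewidth 2.
One such decomposition:
Bags: B1 = {4, 6, 7}  B2 = {3, 4, 7}  B3 = {1, 3, 7}  B4 = {0, 3, 7}  B5 = {1, 2, 3}  B6 = {0, 3, 5}
Tree: B1–B2, B2–B3, B2–B4, B3–B5, B4–B6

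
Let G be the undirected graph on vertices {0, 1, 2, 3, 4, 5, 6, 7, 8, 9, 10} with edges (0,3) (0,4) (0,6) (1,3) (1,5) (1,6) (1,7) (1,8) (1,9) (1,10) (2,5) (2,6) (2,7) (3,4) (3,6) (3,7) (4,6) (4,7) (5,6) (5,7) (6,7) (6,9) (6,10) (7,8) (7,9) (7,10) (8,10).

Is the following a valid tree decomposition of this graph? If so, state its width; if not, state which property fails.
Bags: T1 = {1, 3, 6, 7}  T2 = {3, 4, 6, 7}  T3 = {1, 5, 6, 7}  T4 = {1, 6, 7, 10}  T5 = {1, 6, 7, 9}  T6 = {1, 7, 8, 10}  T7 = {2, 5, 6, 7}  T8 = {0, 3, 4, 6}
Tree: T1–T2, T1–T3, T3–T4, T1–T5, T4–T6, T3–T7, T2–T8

Vertex coverage: the bags together contain {0, 1, 2, 3, 4, 5, 6, 7, 8, 9, 10}, the full vertex set. Edge coverage: each edge of G has both endpoints in at least one bag. Running intersection: for every vertex, the bags containing it form a connected subtree. All three properties hold, so this is a valid tree decomposition of width max|bag| − 1 = 3, and hence tw(G) ≤ 3.

Yes; width 3.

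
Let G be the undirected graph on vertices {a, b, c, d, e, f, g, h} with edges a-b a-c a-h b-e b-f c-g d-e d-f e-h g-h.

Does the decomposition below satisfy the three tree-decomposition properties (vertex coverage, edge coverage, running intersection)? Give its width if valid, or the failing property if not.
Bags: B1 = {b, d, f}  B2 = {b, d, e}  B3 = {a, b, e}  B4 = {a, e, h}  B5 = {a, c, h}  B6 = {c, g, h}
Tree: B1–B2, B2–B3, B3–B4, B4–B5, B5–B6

Every vertex of G appears in some bag (union = {a, b, c, d, e, f, g, h}); every edge is covered by a bag; and for each vertex v the set of bags containing v is connected in the bag tree. The decomposition is therefore valid. The largest bag has 3 vertices, so the width is 2.

Yes; width 2.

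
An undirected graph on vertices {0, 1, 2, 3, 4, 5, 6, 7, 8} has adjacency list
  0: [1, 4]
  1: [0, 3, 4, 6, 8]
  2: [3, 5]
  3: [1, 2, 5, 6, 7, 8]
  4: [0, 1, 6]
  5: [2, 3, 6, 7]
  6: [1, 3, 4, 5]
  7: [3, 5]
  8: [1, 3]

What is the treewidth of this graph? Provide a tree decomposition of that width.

Each bag holds 3 vertices, so the decomposition has width 2, which upper-bounds the treewidth. For the lower bound, the 3 vertices {0, 1, 4} are pairwise adjacent, and any tree decomposition puts a clique entirely inside one bag — forcing width ≥ 2. The upper and lower bounds meet at 2, so that is the treewidth.

Treewidth 2.
Bags: B1 = {1, 3, 6}  B2 = {1, 3, 8}  B3 = {1, 4, 6}  B4 = {3, 5, 6}  B5 = {3, 5, 7}  B6 = {0, 1, 4}  B7 = {2, 3, 5}
Tree: B1–B2, B1–B3, B1–B4, B4–B5, B3–B6, B5–B7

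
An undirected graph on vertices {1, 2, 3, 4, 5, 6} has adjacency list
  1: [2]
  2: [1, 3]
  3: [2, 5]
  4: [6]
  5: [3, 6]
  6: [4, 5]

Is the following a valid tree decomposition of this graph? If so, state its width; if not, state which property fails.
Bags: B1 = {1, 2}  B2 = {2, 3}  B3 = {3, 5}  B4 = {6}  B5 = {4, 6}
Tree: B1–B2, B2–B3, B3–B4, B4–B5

A tree decomposition must satisfy three properties: every vertex lies in some bag; for every edge, both endpoints lie together in some bag; and for every vertex, the bags containing it form a connected subtree. Here edge (5,6) lies in no bag, so the decomposition is invalid.

No — edge (5,6) lies in no bag.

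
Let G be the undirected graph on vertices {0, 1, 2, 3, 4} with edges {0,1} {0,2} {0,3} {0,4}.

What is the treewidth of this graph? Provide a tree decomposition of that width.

Treewidth 1.
Bags: B1 = {0, 2}  B2 = {0, 1}  B3 = {0, 4}  B4 = {0, 3}
Tree: B1–B2, B1–B3, B1–B4

Every bag has size at most 2, so the width is 2 − 1 = 1 and tw(G) ≤ 1. G has an edge, so its treewidth is at least 1. Hence tw(G) = 1 exactly.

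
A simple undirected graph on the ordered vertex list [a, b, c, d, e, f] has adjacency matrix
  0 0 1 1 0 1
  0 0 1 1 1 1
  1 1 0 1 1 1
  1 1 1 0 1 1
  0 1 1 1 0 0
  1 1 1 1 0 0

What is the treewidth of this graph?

A width-3 tree decomposition is:
Bags: B1 = {b, c, d, f}  B2 = {b, c, d, e}  B3 = {a, c, d, f}
Tree: B1–B2, B1–B3
The largest bag has 4 vertices, giving width 3; this decomposition certifies tw(G) ≤ 3. For the lower bound, the 4 vertices {b, c, d, e} are pairwise adjacent, and any tree decomposition puts a clique entirely inside one bag — forcing width ≥ 3. Therefore the treewidth is 3.

3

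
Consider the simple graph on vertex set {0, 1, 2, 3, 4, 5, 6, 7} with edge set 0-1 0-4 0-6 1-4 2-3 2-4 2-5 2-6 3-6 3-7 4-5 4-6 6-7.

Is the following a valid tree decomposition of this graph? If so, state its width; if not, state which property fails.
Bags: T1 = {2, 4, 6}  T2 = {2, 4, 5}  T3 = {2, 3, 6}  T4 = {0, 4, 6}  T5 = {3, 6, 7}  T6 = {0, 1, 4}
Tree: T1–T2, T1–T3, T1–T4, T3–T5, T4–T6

Yes; width 2.

Every vertex of G appears in some bag (union = {0, 1, 2, 3, 4, 5, 6, 7}); every edge is covered by a bag; and for each vertex v the set of bags containing v is connected in the bag tree. The decomposition is therefore valid. The largest bag has 3 vertices, so the width is 2.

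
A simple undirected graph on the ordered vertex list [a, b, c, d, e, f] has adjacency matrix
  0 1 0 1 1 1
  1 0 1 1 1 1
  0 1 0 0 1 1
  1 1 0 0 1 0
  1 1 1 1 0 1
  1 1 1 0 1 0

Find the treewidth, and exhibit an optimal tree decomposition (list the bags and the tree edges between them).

Every bag has size at most 4, so the width is 4 − 1 = 3 and tw(G) ≤ 3. For the lower bound, the 4 vertices {a, b, d, e} are pairwise adjacent, and any tree decomposition puts a clique entirely inside one bag — forcing width ≥ 3. Therefore the treewidth is 3.

Treewidth 3.
One optimal decomposition is:
Bags: B1 = {b, c, e, f}  B2 = {a, b, e, f}  B3 = {a, b, d, e}
Tree: B1–B2, B2–B3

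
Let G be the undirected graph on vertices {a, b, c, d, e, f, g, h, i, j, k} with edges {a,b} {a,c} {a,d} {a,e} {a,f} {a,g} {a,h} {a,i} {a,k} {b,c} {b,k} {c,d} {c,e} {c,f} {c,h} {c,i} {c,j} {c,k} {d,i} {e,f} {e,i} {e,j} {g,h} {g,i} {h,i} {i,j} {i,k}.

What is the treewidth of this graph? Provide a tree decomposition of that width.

Treewidth 3.
Bags: B1 = {a, c, h, i}  B2 = {a, c, e, i}  B3 = {a, c, e, f}  B4 = {c, e, i, j}  B5 = {a, c, i, k}  B6 = {a, c, d, i}  B7 = {a, b, c, k}  B8 = {a, g, h, i}
Tree: B1–B2, B2–B3, B2–B4, B1–B5, B5–B6, B5–B7, B1–B8

Each bag holds 4 vertices, so the decomposition has width 3, which upper-bounds the treewidth. Conversely, {a, g, h, i} is a clique of size 4, and the vertices of any clique must share a bag in every tree decomposition; so some bag has ≥ 4 vertices and tw(G) ≥ 3. Hence tw(G) = 3 exactly.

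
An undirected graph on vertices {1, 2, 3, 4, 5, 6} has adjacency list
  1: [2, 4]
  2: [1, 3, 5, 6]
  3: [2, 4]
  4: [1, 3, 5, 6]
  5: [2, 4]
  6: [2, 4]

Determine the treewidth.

A width-2 tree decomposition is:
Bags: B1 = {2, 4, 6}  B2 = {2, 3, 4}  B3 = {2, 4, 5}  B4 = {1, 2, 4}
Tree: B1–B2, B2–B3, B3–B4
Every bag has size at most 3, so the width is 3 − 1 = 2 and tw(G) ≤ 2. Since 2–6–4–3–2 is a cycle in G, G is not acyclic. Forests are exactly the graphs of treewidth ≤ 1, so tw(G) ≥ 2. Hence tw(G) = 2 exactly.

2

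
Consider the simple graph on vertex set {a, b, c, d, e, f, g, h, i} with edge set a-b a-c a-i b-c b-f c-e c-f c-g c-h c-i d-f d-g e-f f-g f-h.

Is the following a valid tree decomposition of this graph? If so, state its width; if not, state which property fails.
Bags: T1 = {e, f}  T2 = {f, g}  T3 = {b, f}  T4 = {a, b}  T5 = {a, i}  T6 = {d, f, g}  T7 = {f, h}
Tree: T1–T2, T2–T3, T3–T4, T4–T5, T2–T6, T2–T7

A tree decomposition must satisfy three properties: every vertex lies in some bag; for every edge, both endpoints lie together in some bag; and for every vertex, the bags containing it form a connected subtree. Here vertex c appears in no bag, so the decomposition is invalid.

No — vertex c appears in no bag.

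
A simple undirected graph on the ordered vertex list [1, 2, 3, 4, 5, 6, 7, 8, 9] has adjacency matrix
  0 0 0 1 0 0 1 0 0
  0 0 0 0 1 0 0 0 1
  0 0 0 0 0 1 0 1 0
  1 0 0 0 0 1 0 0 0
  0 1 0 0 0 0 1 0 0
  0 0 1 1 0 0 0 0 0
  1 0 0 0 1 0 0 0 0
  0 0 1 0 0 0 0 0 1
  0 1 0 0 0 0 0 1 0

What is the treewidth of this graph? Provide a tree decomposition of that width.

Treewidth 2.
One such decomposition:
Bags: B1 = {1, 5, 7}  B2 = {1, 2, 5}  B3 = {1, 2, 9}  B4 = {1, 8, 9}  B5 = {1, 3, 8}  B6 = {1, 3, 6}  B7 = {1, 4, 6}
Tree: B1–B2, B2–B3, B3–B4, B4–B5, B5–B6, B6–B7

Each bag holds 3 vertices, so the decomposition has width 2, which upper-bounds the treewidth. The edges 1–7–5–2–9–8–3–6–4–1 form a cycle, so G is not a tree and its treewidth is at least 2. Therefore the treewidth is 2.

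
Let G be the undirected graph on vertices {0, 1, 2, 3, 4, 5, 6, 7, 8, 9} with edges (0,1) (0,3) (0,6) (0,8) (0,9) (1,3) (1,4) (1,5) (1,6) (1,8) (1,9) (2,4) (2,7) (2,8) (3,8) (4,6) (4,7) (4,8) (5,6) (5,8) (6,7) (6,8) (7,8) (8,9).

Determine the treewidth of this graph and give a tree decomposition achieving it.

Treewidth 3.
Bags: B1 = {0, 1, 6, 8}  B2 = {1, 5, 6, 8}  B3 = {1, 4, 6, 8}  B4 = {4, 6, 7, 8}  B5 = {0, 1, 3, 8}  B6 = {2, 4, 7, 8}  B7 = {0, 1, 8, 9}
Tree: B1–B2, B1–B3, B3–B4, B1–B5, B4–B6, B5–B7

The largest bag has 4 vertices, giving width 3; this decomposition certifies tw(G) ≤ 3. On the other hand G contains the 4-clique {0, 1, 8, 9}. A clique must lie in a single bag of any decomposition, so no decomposition can have width below 3. Combining the bounds, tw(G) = 3.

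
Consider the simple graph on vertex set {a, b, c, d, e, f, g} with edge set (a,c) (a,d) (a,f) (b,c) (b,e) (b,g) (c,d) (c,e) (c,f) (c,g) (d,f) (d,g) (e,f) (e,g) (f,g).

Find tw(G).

A width-3 tree decomposition is:
Bags: B1 = {c, e, f, g}  B2 = {c, d, f, g}  B3 = {b, c, e, g}  B4 = {a, c, d, f}
Tree: B1–B2, B1–B3, B2–B4
Each bag holds 4 vertices, so the decomposition has width 3, which upper-bounds the treewidth. Conversely, {c, d, f, g} is a clique of size 4, and the vertices of any clique must share a bag in every tree decomposition; so some bag has ≥ 4 vertices and tw(G) ≥ 3. Hence tw(G) = 3 exactly.

3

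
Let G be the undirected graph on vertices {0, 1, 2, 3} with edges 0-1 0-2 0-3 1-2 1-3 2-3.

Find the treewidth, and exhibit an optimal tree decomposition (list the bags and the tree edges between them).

Treewidth 3.
Bags: B1 = {0, 1, 2, 3}
Tree: (single bag)

With just one bag of size 4, the width is 4 − 1 = 3, so tw(G) ≤ 3. Conversely, {0, 1, 2, 3} is a clique of size 4, and the vertices of any clique must share a bag in every tree decomposition; so some bag has ≥ 4 vertices and tw(G) ≥ 3. Hence tw(G) = 3 exactly.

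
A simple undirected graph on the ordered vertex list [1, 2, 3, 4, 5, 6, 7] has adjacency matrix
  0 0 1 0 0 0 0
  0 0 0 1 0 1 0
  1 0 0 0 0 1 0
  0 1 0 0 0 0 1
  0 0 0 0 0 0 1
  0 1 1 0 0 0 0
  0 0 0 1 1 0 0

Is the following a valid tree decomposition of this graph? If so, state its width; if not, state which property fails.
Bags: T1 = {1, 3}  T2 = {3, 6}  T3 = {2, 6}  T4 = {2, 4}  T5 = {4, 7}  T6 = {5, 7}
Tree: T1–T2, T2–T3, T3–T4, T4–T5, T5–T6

Yes; width 1.

Every vertex of G appears in some bag (union = {1, 2, 3, 4, 5, 6, 7}); every edge is covered by a bag; and for each vertex v the set of bags containing v is connected in the bag tree. The decomposition is therefore valid. The largest bag has 2 vertices, so the width is 1.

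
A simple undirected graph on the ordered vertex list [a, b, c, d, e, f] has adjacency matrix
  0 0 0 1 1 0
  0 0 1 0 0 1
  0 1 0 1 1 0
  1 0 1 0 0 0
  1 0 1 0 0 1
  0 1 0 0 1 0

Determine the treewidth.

A width-2 tree decomposition is:
Bags: B1 = {a, d, e}  B2 = {c, d, e}  B3 = {c, e, f}  B4 = {b, c, f}
Tree: B1–B2, B2–B3, B3–B4
Every bag has size at most 3, so the width is 3 − 1 = 2 and tw(G) ≤ 2. Since a–d–c–e–a is a cycle in G, G is not acyclic. Forests are exactly the graphs of treewidth ≤ 1, so tw(G) ≥ 2. Combining the bounds, tw(G) = 2.

2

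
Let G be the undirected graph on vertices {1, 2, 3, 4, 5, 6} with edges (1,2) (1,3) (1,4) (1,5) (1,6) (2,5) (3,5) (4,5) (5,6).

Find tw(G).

2

A width-2 tree decomposition is:
Bags: B1 = {1, 4, 5}  B2 = {1, 3, 5}  B3 = {1, 5, 6}  B4 = {1, 2, 5}
Tree: B1–B2, B2–B3, B1–B4
Every bag has size at most 3, so the width is 3 − 1 = 2 and tw(G) ≤ 2. On the other hand G contains the 3-clique {1, 2, 5}. A clique must lie in a single bag of any decomposition, so no decomposition can have width below 2. Combining the bounds, tw(G) = 2.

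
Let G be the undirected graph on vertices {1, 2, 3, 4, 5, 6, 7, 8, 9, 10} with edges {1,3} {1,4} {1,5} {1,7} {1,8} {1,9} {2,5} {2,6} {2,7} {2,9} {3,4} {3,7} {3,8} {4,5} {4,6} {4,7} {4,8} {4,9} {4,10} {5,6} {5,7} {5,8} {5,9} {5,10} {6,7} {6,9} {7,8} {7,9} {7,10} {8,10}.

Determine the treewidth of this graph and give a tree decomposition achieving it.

Each bag holds 5 vertices, so the decomposition has width 4, which upper-bounds the treewidth. For the lower bound, the 5 vertices {2, 5, 6, 7, 9} are pairwise adjacent, and any tree decomposition puts a clique entirely inside one bag — forcing width ≥ 4. Combining the bounds, tw(G) = 4.

Treewidth 4.
One optimal decomposition is:
Bags: B1 = {1, 4, 5, 7, 9}  B2 = {1, 4, 5, 7, 8}  B3 = {1, 3, 4, 7, 8}  B4 = {4, 5, 6, 7, 9}  B5 = {2, 5, 6, 7, 9}  B6 = {4, 5, 7, 8, 10}
Tree: B1–B2, B2–B3, B1–B4, B4–B5, B2–B6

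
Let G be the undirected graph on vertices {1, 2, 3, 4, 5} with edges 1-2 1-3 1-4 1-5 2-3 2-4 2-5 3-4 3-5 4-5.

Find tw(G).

4

A width-4 tree decomposition is:
Bags: B1 = {1, 2, 3, 4, 5}
Tree: (single bag)
A single bag containing all 5 vertices is trivially a valid decomposition of width 4. On the other hand G contains the 5-clique {1, 2, 3, 4, 5}. A clique must lie in a single bag of any decomposition, so no decomposition can have width below 4. Hence tw(G) = 4 exactly.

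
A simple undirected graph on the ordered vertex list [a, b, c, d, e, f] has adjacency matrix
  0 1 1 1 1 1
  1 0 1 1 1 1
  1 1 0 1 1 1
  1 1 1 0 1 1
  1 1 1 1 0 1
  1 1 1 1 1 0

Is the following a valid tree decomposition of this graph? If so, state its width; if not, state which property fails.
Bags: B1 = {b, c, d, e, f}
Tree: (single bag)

No — vertex a appears in no bag.

A tree decomposition must satisfy three properties: every vertex lies in some bag; for every edge, both endpoints lie together in some bag; and for every vertex, the bags containing it form a connected subtree. Here vertex a appears in no bag, so the decomposition is invalid.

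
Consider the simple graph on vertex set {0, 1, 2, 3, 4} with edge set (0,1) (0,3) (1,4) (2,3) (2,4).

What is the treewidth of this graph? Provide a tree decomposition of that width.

Every bag has size at most 3, so the width is 3 − 1 = 2 and tw(G) ≤ 2. For the lower bound, G contains the cycle 1–0–3–2–4–1, so G is not a forest; only forests have treewidth ≤ 1, hence tw(G) ≥ 2. Combining the bounds, tw(G) = 2.

Treewidth 2.
One such decomposition:
Bags: B1 = {0, 1, 3}  B2 = {1, 2, 3}  B3 = {1, 2, 4}
Tree: B1–B2, B2–B3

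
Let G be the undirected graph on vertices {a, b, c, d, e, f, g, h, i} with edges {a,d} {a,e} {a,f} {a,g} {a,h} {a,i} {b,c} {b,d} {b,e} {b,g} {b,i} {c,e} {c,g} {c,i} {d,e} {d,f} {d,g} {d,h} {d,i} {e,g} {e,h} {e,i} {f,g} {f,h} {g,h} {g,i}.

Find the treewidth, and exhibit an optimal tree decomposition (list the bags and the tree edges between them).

Treewidth 4.
One optimal decomposition is:
Bags: B1 = {a, d, e, g, i}  B2 = {a, d, e, g, h}  B3 = {a, d, f, g, h}  B4 = {b, d, e, g, i}  B5 = {b, c, e, g, i}
Tree: B1–B2, B2–B3, B1–B4, B4–B5

Every bag has size at most 5, so the width is 5 − 1 = 4 and tw(G) ≤ 4. Conversely, {a, d, e, g, h} is a clique of size 5, and the vertices of any clique must share a bag in every tree decomposition; so some bag has ≥ 5 vertices and tw(G) ≥ 4. Combining the bounds, tw(G) = 4.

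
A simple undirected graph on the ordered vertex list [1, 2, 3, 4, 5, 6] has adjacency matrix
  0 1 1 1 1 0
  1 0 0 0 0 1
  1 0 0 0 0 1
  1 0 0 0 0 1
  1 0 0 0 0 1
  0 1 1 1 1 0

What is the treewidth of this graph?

A width-2 tree decomposition is:
Bags: B1 = {1, 3, 6}  B2 = {1, 5, 6}  B3 = {1, 2, 6}  B4 = {1, 4, 6}
Tree: B1–B2, B2–B3, B3–B4
Each bag holds 3 vertices, so the decomposition has width 2, which upper-bounds the treewidth. The edges 3–1–5–6–3 form a cycle, so G is not a tree and its treewidth is at least 2. The upper and lower bounds meet at 2, so that is the treewidth.

2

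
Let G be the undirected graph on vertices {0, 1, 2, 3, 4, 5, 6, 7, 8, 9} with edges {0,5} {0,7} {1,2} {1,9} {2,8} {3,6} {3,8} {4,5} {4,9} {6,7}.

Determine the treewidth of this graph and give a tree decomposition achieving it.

Every bag has size at most 3, so the width is 3 − 1 = 2 and tw(G) ≤ 2. Since 7–0–5–4–9–1–2–8–3–6–7 is a cycle in G, G is not acyclic. Forests are exactly the graphs of treewidth ≤ 1, so tw(G) ≥ 2. Combining the bounds, tw(G) = 2.

Treewidth 2.
One optimal decomposition is:
Bags: B1 = {0, 5, 7}  B2 = {4, 5, 7}  B3 = {4, 7, 9}  B4 = {1, 7, 9}  B5 = {1, 2, 7}  B6 = {2, 7, 8}  B7 = {3, 7, 8}  B8 = {3, 6, 7}
Tree: B1–B2, B2–B3, B3–B4, B4–B5, B5–B6, B6–B7, B7–B8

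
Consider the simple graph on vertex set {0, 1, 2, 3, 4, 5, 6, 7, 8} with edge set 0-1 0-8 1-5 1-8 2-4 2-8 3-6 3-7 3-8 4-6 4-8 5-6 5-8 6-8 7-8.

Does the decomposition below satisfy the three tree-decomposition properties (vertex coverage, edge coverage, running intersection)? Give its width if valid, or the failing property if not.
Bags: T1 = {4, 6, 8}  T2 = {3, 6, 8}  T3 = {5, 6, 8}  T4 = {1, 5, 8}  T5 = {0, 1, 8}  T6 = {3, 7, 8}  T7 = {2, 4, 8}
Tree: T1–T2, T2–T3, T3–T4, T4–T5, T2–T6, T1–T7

Vertex coverage: the bags together contain {0, 1, 2, 3, 4, 5, 6, 7, 8}, the full vertex set. Edge coverage: each edge of G has both endpoints in at least one bag. Running intersection: for every vertex, the bags containing it form a connected subtree. All three properties hold, so this is a valid tree decomposition of width max|bag| − 1 = 2, and hence tw(G) ≤ 2.

Yes; width 2.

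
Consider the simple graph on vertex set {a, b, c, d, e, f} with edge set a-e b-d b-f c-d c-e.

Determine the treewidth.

A width-1 tree decomposition is:
Bags: B1 = {a, e}  B2 = {c, e}  B3 = {c, d}  B4 = {b, d}  B5 = {b, f}
Tree: B1–B2, B2–B3, B3–B4, B4–B5
Every bag has size at most 2, so the width is 2 − 1 = 1 and tw(G) ≤ 1. G has an edge, so its treewidth is at least 1. Hence tw(G) = 1 exactly.

1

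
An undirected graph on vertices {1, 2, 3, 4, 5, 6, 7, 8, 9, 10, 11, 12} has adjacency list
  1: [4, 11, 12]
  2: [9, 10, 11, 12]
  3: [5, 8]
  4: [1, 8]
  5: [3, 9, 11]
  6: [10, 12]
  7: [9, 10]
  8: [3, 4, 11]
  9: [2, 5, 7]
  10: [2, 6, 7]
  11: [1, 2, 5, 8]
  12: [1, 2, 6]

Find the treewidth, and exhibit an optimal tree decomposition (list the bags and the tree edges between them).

The largest bag has 4 vertices, giving width 3; this decomposition certifies tw(G) ≤ 3. For the lower bound: the 4 vertex sets {6,7,10}, {9}, {2}, {1,5,11,12} are disjoint, each induces a connected subgraph, and every pair is joined by at least one edge of G. Contracting each set to a single vertex therefore yields K_{4} as a minor, and since treewidth is minor-monotone, tw(G) ≥ tw(K_{4}) = 3. The upper and lower bounds meet at 3, so that is the treewidth.

Treewidth 3.
One optimal decomposition is:
Bags: B1 = {6, 7, 9, 10}  B2 = {2, 6, 9, 10}  B3 = {2, 6, 9, 12}  B4 = {2, 5, 9, 12}  B5 = {2, 5, 11, 12}  B6 = {1, 5, 11, 12}  B7 = {1, 3, 5, 11}  B8 = {1, 3, 8, 11}  B9 = {1, 3, 4, 8}
Tree: B1–B2, B2–B3, B3–B4, B4–B5, B5–B6, B6–B7, B7–B8, B8–B9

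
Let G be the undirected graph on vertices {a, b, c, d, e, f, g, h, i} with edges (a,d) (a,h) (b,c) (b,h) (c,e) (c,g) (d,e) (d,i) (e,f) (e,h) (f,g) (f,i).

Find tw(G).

A width-3 tree decomposition is:
Bags: B1 = {a, b, c, h}  B2 = {a, c, e, h}  B3 = {a, c, d, e}  B4 = {c, d, e, g}  B5 = {d, e, f, g}  B6 = {d, f, g, i}
Tree: B1–B2, B2–B3, B3–B4, B4–B5, B5–B6
The largest bag has 4 vertices, giving width 3; this decomposition certifies tw(G) ≤ 3. For the lower bound: the 4 vertex sets {a,b,h}, {c}, {e}, {d,f,g,i} are disjoint, each induces a connected subgraph, and every pair is joined by at least one edge of G. Contracting each set to a single vertex therefore yields K_{4} as a minor, and since treewidth is minor-monotone, tw(G) ≥ tw(K_{4}) = 3. Hence tw(G) = 3 exactly.

3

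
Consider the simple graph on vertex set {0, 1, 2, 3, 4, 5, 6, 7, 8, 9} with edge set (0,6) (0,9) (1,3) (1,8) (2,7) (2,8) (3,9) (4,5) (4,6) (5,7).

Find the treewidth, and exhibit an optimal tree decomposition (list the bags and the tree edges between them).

Treewidth 2.
One optimal decomposition is:
Bags: B1 = {2, 7, 8}  B2 = {1, 7, 8}  B3 = {1, 3, 7}  B4 = {3, 7, 9}  B5 = {0, 7, 9}  B6 = {0, 6, 7}  B7 = {4, 6, 7}  B8 = {4, 5, 7}
Tree: B1–B2, B2–B3, B3–B4, B4–B5, B5–B6, B6–B7, B7–B8

The largest bag has 3 vertices, giving width 2; this decomposition certifies tw(G) ≤ 2. Since 7–2–8–1–3–9–0–6–4–5–7 is a cycle in G, G is not acyclic. Forests are exactly the graphs of treewidth ≤ 1, so tw(G) ≥ 2. Hence tw(G) = 2 exactly.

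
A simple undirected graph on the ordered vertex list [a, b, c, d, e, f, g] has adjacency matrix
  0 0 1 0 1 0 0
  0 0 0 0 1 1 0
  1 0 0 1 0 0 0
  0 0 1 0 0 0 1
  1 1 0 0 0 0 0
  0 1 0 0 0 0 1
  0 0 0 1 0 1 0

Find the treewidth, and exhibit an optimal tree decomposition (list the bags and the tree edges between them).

Each bag holds 3 vertices, so the decomposition has width 2, which upper-bounds the treewidth. The edges e–a–c–d–g–f–b–e form a cycle, so G is not a tree and its treewidth is at least 2. Therefore the treewidth is 2.

Treewidth 2.
One optimal decomposition is:
Bags: B1 = {a, c, e}  B2 = {c, d, e}  B3 = {d, e, g}  B4 = {e, f, g}  B5 = {b, e, f}
Tree: B1–B2, B2–B3, B3–B4, B4–B5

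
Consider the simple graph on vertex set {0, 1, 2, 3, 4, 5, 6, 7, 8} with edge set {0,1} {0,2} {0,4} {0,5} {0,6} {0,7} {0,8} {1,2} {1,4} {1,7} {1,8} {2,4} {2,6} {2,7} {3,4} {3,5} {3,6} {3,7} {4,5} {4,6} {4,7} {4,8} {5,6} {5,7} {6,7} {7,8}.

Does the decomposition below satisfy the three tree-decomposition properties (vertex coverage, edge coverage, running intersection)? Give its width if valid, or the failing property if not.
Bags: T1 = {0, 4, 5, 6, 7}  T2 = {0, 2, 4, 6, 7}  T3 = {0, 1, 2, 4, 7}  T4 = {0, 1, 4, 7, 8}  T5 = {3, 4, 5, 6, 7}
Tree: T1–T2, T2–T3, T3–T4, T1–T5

Yes; width 4.

Checking the three conditions: (i) the bags cover all of {0, 1, 2, 3, 4, 5, 6, 7, 8}; (ii) for each edge, some bag contains both endpoints; (iii) the bags containing any fixed vertex form a subtree. All hold, so the decomposition is valid with width 5 − 1 = 4.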